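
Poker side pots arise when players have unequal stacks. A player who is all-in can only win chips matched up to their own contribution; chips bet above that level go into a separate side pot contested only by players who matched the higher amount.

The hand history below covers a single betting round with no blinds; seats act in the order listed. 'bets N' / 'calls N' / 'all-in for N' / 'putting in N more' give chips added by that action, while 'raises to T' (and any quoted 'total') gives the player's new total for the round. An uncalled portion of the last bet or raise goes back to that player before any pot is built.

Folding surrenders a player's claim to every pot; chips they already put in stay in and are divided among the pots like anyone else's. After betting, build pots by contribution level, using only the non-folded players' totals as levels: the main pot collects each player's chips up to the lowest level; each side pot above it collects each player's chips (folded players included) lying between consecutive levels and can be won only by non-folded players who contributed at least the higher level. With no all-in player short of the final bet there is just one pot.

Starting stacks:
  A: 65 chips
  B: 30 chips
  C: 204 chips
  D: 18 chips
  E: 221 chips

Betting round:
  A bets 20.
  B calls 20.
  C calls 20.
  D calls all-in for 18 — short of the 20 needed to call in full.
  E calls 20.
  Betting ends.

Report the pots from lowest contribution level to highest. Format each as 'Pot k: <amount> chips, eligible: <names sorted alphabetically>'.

Pot 1: 90 chips, eligible: A, B, C, D, E
Pot 2: 8 chips, eligible: A, B, C, E

Derivation:
Contributions: A=20, B=20, C=20, D=18, E=20
Pot levels (distinct totals of non-folded players): 18, 20
Layer 1-18: 18 each from A, B, C, D, E = 18*5 = 90 chips; eligible A, B, C, D, E
Layer 19-20: 2 each from A, B, C, E = 2*4 = 8 chips; eligible A, B, C, E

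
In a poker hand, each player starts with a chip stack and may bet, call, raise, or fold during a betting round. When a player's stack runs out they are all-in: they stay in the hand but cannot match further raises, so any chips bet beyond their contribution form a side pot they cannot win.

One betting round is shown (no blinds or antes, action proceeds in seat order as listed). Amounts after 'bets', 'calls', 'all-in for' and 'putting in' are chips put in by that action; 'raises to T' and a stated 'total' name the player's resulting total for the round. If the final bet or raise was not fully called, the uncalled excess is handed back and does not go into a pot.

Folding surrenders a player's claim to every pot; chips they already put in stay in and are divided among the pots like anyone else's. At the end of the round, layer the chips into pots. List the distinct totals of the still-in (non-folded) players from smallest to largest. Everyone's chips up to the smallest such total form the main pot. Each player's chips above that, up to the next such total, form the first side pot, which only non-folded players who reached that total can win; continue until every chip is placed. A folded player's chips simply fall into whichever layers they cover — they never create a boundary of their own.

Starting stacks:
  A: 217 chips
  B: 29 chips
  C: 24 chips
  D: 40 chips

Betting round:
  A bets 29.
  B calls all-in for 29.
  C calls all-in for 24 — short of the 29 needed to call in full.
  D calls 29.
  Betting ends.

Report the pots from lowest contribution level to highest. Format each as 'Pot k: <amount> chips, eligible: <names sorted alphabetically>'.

Contributions: A=29, B=29, C=24, D=29
Pot levels (distinct totals of non-folded players): 24, 29
Layer 1-24: 24 each from A, B, C, D = 24*4 = 96 chips; eligible A, B, C, D
Layer 25-29: 5 each from A, B, D = 5*3 = 15 chips; eligible A, B, D

Pot 1: 96 chips, eligible: A, B, C, D
Pot 2: 15 chips, eligible: A, B, D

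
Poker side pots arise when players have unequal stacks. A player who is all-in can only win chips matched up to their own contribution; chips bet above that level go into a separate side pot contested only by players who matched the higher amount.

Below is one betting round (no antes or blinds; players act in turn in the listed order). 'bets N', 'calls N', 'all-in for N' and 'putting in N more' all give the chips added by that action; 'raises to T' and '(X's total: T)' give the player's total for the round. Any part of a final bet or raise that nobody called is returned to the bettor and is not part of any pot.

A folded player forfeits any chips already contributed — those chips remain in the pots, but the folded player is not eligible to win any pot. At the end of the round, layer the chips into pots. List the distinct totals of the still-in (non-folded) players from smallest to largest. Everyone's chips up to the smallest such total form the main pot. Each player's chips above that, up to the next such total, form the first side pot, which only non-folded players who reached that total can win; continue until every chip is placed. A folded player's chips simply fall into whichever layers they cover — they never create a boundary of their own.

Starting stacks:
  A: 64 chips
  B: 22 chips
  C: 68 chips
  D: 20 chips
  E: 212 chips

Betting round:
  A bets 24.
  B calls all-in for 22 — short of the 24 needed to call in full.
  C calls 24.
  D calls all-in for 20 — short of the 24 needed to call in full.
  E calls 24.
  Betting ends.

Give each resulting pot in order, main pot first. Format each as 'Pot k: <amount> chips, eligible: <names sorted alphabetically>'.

Contributions: A=24, B=22, C=24, D=20, E=24
Pot levels (distinct totals of non-folded players): 20, 22, 24
Layer 1-20: 20 each from A, B, C, D, E = 20*5 = 100 chips; eligible A, B, C, D, E
Layer 21-22: 2 each from A, B, C, E = 2*4 = 8 chips; eligible A, B, C, E
Layer 23-24: 2 each from A, C, E = 2*3 = 6 chips; eligible A, C, E

Pot 1: 100 chips, eligible: A, B, C, D, E
Pot 2: 8 chips, eligible: A, B, C, E
Pot 3: 6 chips, eligible: A, C, E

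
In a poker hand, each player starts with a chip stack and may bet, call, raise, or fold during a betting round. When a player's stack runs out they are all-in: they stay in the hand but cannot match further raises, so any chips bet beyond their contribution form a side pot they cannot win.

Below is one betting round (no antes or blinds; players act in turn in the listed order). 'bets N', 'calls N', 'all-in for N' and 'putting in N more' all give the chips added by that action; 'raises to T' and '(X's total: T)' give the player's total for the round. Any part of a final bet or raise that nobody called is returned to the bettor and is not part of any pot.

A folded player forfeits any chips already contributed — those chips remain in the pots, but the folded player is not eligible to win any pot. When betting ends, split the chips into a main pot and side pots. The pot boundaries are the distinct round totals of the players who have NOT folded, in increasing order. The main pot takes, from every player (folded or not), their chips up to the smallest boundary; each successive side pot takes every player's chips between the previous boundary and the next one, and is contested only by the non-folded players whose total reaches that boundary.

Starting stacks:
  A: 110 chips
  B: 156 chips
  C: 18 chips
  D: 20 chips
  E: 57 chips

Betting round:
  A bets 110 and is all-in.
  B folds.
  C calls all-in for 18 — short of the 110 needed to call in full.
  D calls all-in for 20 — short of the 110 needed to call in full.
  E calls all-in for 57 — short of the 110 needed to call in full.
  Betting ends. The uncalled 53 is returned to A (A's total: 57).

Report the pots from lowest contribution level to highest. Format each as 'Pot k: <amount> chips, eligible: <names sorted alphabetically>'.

Contributions (after 53 returned to A): A=57, C=18, D=20, E=57
Folded: B
Pot levels (distinct totals of non-folded players): 18, 20, 57
Layer 1-18: 18 each from A, C, D, E = 18*4 = 72 chips; eligible A, C, D, E
Layer 19-20: 2 each from A, D, E = 2*3 = 6 chips; eligible A, D, E
Layer 21-57: 37 each from A, E = 37*2 = 74 chips; eligible A, E

Pot 1: 72 chips, eligible: A, C, D, E
Pot 2: 6 chips, eligible: A, D, E
Pot 3: 74 chips, eligible: A, E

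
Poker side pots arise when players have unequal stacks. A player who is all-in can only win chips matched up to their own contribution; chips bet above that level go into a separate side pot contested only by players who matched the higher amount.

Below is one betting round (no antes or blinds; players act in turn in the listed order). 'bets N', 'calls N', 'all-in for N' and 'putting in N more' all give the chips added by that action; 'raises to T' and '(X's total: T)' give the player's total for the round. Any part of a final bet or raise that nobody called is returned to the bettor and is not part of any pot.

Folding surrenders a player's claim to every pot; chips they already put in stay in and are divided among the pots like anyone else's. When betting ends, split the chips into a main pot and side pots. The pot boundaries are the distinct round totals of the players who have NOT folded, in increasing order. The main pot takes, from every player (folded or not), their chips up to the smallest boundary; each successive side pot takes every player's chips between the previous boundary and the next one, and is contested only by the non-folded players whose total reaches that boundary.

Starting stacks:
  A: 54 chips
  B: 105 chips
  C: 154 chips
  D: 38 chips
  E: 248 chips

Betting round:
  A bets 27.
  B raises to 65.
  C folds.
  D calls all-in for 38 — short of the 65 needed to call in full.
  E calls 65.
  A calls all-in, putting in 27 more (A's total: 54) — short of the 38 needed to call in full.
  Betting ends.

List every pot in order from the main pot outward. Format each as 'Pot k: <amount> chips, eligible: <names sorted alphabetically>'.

Contributions: A=54, B=65, D=38, E=65
Folded: C
Pot levels (distinct totals of non-folded players): 38, 54, 65
Layer 1-38: 38 each from A, B, D, E = 38*4 = 152 chips; eligible A, B, D, E
Layer 39-54: 16 each from A, B, E = 16*3 = 48 chips; eligible A, B, E
Layer 55-65: 11 each from B, E = 11*2 = 22 chips; eligible B, E

Pot 1: 152 chips, eligible: A, B, D, E
Pot 2: 48 chips, eligible: A, B, E
Pot 3: 22 chips, eligible: B, E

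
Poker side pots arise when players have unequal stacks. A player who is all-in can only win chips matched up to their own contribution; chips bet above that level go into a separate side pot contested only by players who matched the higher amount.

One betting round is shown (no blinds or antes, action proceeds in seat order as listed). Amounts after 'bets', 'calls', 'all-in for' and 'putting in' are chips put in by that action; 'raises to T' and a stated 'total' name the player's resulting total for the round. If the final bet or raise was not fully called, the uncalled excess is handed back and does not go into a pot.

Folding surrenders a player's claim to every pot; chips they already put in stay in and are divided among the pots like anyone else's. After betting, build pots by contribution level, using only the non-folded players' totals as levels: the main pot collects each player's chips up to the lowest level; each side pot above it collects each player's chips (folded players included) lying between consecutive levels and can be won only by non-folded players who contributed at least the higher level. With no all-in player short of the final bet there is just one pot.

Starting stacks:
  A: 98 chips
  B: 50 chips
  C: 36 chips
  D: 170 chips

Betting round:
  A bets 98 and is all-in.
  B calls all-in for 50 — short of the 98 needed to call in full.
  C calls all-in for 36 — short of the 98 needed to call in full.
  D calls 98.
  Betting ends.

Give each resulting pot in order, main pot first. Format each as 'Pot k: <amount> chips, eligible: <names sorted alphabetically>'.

Contributions: A=98, B=50, C=36, D=98
Pot levels (distinct totals of non-folded players): 36, 50, 98
Layer 1-36: 36 each from A, B, C, D = 36*4 = 144 chips; eligible A, B, C, D
Layer 37-50: 14 each from A, B, D = 14*3 = 42 chips; eligible A, B, D
Layer 51-98: 48 each from A, D = 48*2 = 96 chips; eligible A, D

Pot 1: 144 chips, eligible: A, B, C, D
Pot 2: 42 chips, eligible: A, B, D
Pot 3: 96 chips, eligible: A, D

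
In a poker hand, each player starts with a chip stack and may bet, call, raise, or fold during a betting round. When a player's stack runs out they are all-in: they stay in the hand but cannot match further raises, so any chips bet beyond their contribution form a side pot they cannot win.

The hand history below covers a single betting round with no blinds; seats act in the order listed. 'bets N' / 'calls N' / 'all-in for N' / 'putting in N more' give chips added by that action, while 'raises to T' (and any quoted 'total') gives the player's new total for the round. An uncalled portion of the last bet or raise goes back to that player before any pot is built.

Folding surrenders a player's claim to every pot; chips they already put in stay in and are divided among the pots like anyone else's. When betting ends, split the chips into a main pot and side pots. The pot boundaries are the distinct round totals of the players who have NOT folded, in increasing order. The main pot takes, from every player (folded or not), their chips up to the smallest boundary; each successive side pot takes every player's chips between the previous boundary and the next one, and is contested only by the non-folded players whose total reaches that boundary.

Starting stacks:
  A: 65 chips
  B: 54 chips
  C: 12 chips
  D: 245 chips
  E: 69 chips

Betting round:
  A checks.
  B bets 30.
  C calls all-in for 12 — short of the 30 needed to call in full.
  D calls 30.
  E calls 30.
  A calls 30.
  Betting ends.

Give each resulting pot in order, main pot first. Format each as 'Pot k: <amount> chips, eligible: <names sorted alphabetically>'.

Pot 1: 60 chips, eligible: A, B, C, D, E
Pot 2: 72 chips, eligible: A, B, D, E

Derivation:
Contributions: A=30, B=30, C=12, D=30, E=30
Pot levels (distinct totals of non-folded players): 12, 30
Layer 1-12: 12 each from A, B, C, D, E = 12*5 = 60 chips; eligible A, B, C, D, E
Layer 13-30: 18 each from A, B, D, E = 18*4 = 72 chips; eligible A, B, D, E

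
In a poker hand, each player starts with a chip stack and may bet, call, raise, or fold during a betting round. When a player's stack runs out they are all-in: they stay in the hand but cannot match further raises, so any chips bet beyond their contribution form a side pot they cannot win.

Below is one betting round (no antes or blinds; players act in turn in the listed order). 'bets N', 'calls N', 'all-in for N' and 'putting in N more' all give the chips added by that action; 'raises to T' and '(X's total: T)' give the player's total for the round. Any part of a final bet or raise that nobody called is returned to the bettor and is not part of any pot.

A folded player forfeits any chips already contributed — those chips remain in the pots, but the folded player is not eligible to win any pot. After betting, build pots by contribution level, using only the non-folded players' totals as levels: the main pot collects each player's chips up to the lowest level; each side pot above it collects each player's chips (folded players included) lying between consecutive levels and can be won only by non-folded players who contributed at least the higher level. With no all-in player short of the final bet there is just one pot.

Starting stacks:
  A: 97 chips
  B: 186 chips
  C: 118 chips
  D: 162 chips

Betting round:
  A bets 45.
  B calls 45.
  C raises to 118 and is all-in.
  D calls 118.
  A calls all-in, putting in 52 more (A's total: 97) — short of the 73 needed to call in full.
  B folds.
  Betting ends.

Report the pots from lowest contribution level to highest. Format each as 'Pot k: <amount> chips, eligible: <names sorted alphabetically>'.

Pot 1: 336 chips, eligible: A, C, D
Pot 2: 42 chips, eligible: C, D

Derivation:
Contributions: A=97, B=45, C=118, D=118
Folded: B
Pot levels (distinct totals of non-folded players): 97, 118
Layer 1-97: A 97 + B 45 + C 97 + D 97 = 336 chips; eligible A, C, D
Layer 98-118: 21 each from C, D = 21*2 = 42 chips; eligible C, D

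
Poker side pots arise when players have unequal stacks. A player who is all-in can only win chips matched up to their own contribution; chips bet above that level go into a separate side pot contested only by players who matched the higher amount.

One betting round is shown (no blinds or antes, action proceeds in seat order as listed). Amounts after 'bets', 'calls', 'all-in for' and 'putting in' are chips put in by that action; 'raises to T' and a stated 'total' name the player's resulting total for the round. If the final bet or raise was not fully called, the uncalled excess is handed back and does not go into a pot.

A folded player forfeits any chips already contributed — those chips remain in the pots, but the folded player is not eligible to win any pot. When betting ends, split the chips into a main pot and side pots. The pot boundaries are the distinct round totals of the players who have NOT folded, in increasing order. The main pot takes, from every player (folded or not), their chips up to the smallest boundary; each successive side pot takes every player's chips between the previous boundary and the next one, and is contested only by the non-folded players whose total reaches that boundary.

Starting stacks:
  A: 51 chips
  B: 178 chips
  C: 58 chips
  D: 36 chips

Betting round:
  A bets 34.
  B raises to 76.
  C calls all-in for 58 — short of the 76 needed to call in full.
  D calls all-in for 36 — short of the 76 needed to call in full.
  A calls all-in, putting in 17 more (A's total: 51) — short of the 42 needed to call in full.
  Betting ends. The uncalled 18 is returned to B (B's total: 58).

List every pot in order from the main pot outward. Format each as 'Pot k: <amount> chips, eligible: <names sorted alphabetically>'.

Contributions (after 18 returned to B): A=51, B=58, C=58, D=36
Pot levels (distinct totals of non-folded players): 36, 51, 58
Layer 1-36: 36 each from A, B, C, D = 36*4 = 144 chips; eligible A, B, C, D
Layer 37-51: 15 each from A, B, C = 15*3 = 45 chips; eligible A, B, C
Layer 52-58: 7 each from B, C = 7*2 = 14 chips; eligible B, C

Pot 1: 144 chips, eligible: A, B, C, D
Pot 2: 45 chips, eligible: A, B, C
Pot 3: 14 chips, eligible: B, C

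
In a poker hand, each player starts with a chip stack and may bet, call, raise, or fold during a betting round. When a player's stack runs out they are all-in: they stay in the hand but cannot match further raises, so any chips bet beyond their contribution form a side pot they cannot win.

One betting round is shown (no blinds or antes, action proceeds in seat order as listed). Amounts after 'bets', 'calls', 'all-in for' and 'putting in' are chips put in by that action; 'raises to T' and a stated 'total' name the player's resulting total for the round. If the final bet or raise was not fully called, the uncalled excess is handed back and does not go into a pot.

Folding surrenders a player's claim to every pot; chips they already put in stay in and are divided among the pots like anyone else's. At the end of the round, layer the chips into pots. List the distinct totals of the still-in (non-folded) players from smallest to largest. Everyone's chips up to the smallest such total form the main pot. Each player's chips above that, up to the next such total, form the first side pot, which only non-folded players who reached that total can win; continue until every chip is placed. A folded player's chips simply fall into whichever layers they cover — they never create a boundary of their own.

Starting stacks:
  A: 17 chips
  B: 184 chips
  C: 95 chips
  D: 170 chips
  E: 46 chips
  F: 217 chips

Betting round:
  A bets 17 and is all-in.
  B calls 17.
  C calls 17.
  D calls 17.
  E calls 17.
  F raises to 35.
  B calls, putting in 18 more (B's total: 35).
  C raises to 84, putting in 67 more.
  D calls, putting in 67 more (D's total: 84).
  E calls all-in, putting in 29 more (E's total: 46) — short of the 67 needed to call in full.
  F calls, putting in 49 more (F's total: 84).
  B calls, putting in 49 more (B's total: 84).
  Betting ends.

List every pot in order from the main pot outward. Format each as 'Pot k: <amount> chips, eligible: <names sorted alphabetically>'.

Pot 1: 102 chips, eligible: A, B, C, D, E, F
Pot 2: 145 chips, eligible: B, C, D, E, F
Pot 3: 152 chips, eligible: B, C, D, F

Derivation:
Contributions: A=17, B=84, C=84, D=84, E=46, F=84
Pot levels (distinct totals of non-folded players): 17, 46, 84
Layer 1-17: 17 each from A, B, C, D, E, F = 17*6 = 102 chips; eligible A, B, C, D, E, F
Layer 18-46: 29 each from B, C, D, E, F = 29*5 = 145 chips; eligible B, C, D, E, F
Layer 47-84: 38 each from B, C, D, F = 38*4 = 152 chips; eligible B, C, D, F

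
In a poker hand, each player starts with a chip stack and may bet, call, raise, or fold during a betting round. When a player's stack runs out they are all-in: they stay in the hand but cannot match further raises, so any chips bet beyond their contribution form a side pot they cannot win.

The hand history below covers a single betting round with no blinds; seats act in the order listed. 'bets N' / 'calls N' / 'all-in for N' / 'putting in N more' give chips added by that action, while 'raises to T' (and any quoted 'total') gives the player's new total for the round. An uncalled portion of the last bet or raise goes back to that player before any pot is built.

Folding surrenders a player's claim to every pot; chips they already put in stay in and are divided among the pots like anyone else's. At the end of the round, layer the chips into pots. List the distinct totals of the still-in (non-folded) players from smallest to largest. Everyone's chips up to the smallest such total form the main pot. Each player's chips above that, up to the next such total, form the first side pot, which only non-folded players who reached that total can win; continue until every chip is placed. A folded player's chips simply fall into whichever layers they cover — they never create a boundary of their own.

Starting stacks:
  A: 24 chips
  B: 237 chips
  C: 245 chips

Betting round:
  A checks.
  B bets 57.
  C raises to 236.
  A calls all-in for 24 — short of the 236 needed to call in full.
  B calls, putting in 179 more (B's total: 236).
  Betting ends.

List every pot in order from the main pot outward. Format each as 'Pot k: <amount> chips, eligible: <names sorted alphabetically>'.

Contributions: A=24, B=236, C=236
Pot levels (distinct totals of non-folded players): 24, 236
Layer 1-24: 24 each from A, B, C = 24*3 = 72 chips; eligible A, B, C
Layer 25-236: 212 each from B, C = 212*2 = 424 chips; eligible B, C

Pot 1: 72 chips, eligible: A, B, C
Pot 2: 424 chips, eligible: B, C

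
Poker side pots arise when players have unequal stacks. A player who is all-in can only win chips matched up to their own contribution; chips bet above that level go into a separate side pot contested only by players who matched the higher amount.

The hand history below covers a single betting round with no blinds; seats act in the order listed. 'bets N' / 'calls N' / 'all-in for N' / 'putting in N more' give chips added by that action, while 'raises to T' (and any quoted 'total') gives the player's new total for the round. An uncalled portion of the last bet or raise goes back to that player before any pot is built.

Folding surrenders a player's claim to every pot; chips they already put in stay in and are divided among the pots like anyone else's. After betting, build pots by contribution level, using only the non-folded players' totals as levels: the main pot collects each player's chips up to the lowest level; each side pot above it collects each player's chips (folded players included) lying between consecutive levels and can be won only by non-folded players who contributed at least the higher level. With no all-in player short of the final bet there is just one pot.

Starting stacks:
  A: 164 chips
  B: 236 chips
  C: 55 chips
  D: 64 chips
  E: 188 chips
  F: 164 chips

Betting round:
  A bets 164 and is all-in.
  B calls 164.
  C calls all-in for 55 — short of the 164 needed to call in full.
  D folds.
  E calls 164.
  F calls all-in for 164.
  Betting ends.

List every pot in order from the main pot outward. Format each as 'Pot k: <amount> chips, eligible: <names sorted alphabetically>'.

Contributions: A=164, B=164, C=55, E=164, F=164
Folded: D
Pot levels (distinct totals of non-folded players): 55, 164
Layer 1-55: 55 each from A, B, C, E, F = 55*5 = 275 chips; eligible A, B, C, E, F
Layer 56-164: 109 each from A, B, E, F = 109*4 = 436 chips; eligible A, B, E, F

Pot 1: 275 chips, eligible: A, B, C, E, F
Pot 2: 436 chips, eligible: A, B, E, F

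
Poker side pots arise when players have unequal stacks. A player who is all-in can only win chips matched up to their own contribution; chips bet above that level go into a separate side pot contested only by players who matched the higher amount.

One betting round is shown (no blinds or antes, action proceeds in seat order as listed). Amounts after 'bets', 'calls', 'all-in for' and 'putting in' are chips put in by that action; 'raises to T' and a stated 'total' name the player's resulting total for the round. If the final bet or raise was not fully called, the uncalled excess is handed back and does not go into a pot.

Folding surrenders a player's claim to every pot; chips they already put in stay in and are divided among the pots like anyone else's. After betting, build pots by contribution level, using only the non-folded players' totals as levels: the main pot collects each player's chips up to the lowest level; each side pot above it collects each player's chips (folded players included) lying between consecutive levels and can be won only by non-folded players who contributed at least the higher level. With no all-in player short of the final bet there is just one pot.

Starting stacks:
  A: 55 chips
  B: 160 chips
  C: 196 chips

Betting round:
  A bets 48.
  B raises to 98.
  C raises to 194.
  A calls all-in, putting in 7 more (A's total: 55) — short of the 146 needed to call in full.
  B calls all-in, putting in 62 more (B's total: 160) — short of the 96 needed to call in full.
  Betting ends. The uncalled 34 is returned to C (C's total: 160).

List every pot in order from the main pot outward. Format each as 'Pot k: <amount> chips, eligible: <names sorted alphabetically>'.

Contributions (after 34 returned to C): A=55, B=160, C=160
Pot levels (distinct totals of non-folded players): 55, 160
Layer 1-55: 55 each from A, B, C = 55*3 = 165 chips; eligible A, B, C
Layer 56-160: 105 each from B, C = 105*2 = 210 chips; eligible B, C

Pot 1: 165 chips, eligible: A, B, C
Pot 2: 210 chips, eligible: B, C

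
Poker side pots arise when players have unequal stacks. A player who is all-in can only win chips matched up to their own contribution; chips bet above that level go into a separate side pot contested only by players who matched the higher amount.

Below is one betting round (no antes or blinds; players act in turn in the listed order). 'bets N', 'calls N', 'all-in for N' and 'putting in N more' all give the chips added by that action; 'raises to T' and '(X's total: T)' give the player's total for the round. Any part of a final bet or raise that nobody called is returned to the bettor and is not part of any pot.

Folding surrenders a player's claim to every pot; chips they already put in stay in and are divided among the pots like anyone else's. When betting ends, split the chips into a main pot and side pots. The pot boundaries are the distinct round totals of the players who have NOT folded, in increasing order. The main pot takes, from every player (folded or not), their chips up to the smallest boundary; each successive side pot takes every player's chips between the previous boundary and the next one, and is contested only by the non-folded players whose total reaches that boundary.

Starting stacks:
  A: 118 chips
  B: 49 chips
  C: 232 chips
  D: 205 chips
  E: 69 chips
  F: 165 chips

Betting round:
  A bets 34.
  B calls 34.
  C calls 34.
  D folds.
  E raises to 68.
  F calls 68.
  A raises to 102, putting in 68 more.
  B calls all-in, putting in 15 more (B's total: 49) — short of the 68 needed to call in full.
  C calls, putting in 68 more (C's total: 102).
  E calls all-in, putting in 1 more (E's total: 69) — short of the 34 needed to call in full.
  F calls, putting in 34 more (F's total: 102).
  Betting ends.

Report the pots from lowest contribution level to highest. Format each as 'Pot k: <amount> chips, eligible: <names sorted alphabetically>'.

Pot 1: 245 chips, eligible: A, B, C, E, F
Pot 2: 80 chips, eligible: A, C, E, F
Pot 3: 99 chips, eligible: A, C, F

Derivation:
Contributions: A=102, B=49, C=102, E=69, F=102
Folded: D
Pot levels (distinct totals of non-folded players): 49, 69, 102
Layer 1-49: 49 each from A, B, C, E, F = 49*5 = 245 chips; eligible A, B, C, E, F
Layer 50-69: 20 each from A, C, E, F = 20*4 = 80 chips; eligible A, C, E, F
Layer 70-102: 33 each from A, C, F = 33*3 = 99 chips; eligible A, C, F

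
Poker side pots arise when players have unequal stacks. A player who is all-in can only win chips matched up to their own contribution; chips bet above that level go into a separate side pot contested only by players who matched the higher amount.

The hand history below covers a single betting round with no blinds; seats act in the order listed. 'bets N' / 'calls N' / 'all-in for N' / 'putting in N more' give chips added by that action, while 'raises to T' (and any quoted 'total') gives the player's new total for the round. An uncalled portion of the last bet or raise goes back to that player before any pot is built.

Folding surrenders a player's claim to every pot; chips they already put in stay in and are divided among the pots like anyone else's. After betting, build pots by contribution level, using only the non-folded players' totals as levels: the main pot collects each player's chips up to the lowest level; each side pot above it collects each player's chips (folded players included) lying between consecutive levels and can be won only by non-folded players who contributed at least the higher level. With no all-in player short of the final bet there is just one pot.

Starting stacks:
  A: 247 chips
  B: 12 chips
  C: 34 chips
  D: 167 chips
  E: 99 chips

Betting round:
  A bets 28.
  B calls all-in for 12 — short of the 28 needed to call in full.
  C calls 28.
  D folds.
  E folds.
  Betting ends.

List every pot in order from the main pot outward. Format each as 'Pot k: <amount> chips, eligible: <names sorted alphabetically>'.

Pot 1: 36 chips, eligible: A, B, C
Pot 2: 32 chips, eligible: A, C

Derivation:
Contributions: A=28, B=12, C=28
Folded: D, E
Pot levels (distinct totals of non-folded players): 12, 28
Layer 1-12: 12 each from A, B, C = 12*3 = 36 chips; eligible A, B, C
Layer 13-28: 16 each from A, C = 16*2 = 32 chips; eligible A, C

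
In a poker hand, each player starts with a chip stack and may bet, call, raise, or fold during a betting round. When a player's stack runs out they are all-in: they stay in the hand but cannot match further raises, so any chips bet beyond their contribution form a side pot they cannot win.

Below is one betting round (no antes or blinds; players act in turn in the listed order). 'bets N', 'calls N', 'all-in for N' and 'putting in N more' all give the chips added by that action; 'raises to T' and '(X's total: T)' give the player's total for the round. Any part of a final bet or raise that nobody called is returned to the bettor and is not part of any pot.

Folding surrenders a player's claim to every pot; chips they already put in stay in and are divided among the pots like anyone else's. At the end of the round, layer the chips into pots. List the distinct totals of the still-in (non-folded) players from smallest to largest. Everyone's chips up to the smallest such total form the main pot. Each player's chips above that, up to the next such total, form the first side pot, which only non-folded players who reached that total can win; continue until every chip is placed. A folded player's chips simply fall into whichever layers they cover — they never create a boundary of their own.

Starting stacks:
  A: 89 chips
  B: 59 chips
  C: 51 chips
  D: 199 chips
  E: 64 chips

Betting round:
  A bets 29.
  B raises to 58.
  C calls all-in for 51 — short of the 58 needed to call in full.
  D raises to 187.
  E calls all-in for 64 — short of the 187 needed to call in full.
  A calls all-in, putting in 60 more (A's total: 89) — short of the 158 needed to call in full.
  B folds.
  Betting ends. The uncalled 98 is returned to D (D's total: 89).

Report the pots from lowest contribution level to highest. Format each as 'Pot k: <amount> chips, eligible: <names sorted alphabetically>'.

Contributions (after 98 returned to D): A=89, B=58, C=51, D=89, E=64
Folded: B
Pot levels (distinct totals of non-folded players): 51, 64, 89
Layer 1-51: 51 each from A, B, C, D, E = 51*5 = 255 chips; eligible A, C, D, E
Layer 52-64: A 13 + B 7 + D 13 + E 13 = 46 chips; eligible A, D, E
Layer 65-89: 25 each from A, D = 25*2 = 50 chips; eligible A, D

Pot 1: 255 chips, eligible: A, C, D, E
Pot 2: 46 chips, eligible: A, D, E
Pot 3: 50 chips, eligible: A, D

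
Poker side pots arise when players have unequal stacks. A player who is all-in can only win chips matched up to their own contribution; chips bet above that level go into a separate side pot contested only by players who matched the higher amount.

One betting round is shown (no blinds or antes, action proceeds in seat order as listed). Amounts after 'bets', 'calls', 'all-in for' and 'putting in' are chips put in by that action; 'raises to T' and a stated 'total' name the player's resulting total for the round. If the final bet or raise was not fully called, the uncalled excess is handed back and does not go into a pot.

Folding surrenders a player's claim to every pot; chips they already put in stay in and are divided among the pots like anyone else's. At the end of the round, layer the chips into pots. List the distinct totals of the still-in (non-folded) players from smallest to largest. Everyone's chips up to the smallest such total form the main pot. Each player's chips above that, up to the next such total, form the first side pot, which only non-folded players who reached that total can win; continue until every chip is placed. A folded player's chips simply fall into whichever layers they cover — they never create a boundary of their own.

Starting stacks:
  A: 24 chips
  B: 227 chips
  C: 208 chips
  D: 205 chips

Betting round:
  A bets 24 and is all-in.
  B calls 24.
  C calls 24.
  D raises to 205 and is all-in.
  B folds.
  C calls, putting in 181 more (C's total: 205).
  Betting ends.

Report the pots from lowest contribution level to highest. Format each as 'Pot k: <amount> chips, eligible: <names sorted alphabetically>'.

Contributions: A=24, B=24, C=205, D=205
Folded: B
Pot levels (distinct totals of non-folded players): 24, 205
Layer 1-24: 24 each from A, B, C, D = 24*4 = 96 chips; eligible A, C, D
Layer 25-205: 181 each from C, D = 181*2 = 362 chips; eligible C, D

Pot 1: 96 chips, eligible: A, C, D
Pot 2: 362 chips, eligible: C, D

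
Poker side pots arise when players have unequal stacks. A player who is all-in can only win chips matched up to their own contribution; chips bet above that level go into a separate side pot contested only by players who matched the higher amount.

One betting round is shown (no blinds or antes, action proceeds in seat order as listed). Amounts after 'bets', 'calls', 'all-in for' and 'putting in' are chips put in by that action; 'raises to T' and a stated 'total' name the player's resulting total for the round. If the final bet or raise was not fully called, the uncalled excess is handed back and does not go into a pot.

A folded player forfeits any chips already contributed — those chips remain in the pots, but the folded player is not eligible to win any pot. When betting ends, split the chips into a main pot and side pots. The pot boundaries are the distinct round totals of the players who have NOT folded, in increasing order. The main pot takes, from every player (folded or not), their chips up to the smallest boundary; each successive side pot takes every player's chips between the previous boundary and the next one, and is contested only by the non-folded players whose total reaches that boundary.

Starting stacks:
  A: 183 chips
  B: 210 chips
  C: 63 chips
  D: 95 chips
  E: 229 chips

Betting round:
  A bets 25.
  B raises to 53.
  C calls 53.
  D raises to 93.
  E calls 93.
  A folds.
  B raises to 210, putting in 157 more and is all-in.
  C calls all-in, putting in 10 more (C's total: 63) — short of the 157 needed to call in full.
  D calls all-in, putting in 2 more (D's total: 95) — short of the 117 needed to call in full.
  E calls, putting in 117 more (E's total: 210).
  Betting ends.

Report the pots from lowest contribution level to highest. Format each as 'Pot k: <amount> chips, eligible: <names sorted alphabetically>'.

Pot 1: 277 chips, eligible: B, C, D, E
Pot 2: 96 chips, eligible: B, D, E
Pot 3: 230 chips, eligible: B, E

Derivation:
Contributions: A=25, B=210, C=63, D=95, E=210
Folded: A
Pot levels (distinct totals of non-folded players): 63, 95, 210
Layer 1-63: A 25 + B 63 + C 63 + D 63 + E 63 = 277 chips; eligible B, C, D, E
Layer 64-95: 32 each from B, D, E = 32*3 = 96 chips; eligible B, D, E
Layer 96-210: 115 each from B, E = 115*2 = 230 chips; eligible B, E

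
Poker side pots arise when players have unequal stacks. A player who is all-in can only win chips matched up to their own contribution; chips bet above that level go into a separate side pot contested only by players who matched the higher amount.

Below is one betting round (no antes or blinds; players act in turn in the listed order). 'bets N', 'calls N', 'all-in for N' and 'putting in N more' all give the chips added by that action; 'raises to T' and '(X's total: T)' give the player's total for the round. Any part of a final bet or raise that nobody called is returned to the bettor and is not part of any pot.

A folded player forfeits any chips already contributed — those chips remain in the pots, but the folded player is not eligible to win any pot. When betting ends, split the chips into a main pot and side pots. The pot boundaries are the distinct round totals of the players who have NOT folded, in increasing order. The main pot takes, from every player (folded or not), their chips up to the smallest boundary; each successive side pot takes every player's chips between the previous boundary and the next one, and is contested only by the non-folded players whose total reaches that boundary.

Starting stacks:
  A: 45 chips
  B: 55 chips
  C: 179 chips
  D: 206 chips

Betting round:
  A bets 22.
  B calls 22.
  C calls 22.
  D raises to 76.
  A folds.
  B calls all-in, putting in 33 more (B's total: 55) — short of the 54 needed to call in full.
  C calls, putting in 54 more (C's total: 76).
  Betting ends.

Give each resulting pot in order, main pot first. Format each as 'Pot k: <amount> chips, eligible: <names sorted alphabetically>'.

Pot 1: 187 chips, eligible: B, C, D
Pot 2: 42 chips, eligible: C, D

Derivation:
Contributions: A=22, B=55, C=76, D=76
Folded: A
Pot levels (distinct totals of non-folded players): 55, 76
Layer 1-55: A 22 + B 55 + C 55 + D 55 = 187 chips; eligible B, C, D
Layer 56-76: 21 each from C, D = 21*2 = 42 chips; eligible C, D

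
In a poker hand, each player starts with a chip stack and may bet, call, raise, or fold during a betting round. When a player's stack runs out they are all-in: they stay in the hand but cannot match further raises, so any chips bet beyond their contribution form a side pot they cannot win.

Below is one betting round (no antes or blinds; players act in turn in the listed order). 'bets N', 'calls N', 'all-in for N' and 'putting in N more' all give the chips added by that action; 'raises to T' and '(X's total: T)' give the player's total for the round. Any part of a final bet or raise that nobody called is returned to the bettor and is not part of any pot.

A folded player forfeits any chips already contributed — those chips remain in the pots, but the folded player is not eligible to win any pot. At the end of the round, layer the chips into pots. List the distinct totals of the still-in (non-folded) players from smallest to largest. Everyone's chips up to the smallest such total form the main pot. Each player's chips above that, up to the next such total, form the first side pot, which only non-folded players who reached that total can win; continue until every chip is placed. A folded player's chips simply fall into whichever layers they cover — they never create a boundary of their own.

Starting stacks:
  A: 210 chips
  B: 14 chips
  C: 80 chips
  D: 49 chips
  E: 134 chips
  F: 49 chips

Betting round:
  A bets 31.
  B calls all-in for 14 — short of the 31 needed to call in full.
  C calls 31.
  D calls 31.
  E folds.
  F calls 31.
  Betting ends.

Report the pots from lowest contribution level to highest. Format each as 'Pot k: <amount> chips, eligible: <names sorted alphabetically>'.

Pot 1: 70 chips, eligible: A, B, C, D, F
Pot 2: 68 chips, eligible: A, C, D, F

Derivation:
Contributions: A=31, B=14, C=31, D=31, F=31
Folded: E
Pot levels (distinct totals of non-folded players): 14, 31
Layer 1-14: 14 each from A, B, C, D, F = 14*5 = 70 chips; eligible A, B, C, D, F
Layer 15-31: 17 each from A, C, D, F = 17*4 = 68 chips; eligible A, C, D, F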